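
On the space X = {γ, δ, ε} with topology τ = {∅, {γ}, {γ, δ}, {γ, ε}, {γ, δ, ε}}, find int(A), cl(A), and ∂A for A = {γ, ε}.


int(A) = {γ, ε}, cl(A) = {γ, δ, ε}, ∂A = {δ}.

Closed sets in (X, τ) are complements of opens:
  closed(X, τ) = {∅, {δ}, {ε}, {δ, ε}, {γ, δ, ε}}.
int(A) = ⋃ {U ∈ τ : U ⊆ A}. Opens contained in A: ∅, {γ}, {γ, ε}.
Taking the union of these: int(A) = {γ, ε}.
cl(A) = ⋂ {C closed : A ⊆ C}. Closed sets containing A: {γ, δ, ε}.
Intersecting these: cl(A) = {γ, δ, ε}.
∂A = cl(A) ∖ int(A) = {γ, δ, ε} ∖ {γ, ε} = {δ}.


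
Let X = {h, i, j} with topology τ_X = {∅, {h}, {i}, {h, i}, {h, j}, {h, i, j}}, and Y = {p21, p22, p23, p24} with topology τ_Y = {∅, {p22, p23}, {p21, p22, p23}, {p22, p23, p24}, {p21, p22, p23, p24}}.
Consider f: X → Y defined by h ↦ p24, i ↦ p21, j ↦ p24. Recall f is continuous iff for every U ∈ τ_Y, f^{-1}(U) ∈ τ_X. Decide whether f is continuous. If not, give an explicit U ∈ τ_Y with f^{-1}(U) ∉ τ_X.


f IS continuous.

Compute f^{-1}(U) for each U ∈ τ_Y:
  U = ∅: f^{-1}(U) = ∅ ∈ τ_X ✓.
  U = {p22, p23}: f^{-1}(U) = ∅ ∈ τ_X ✓.
  U = {p21, p22, p23}: f^{-1}(U) = {i} ∈ τ_X ✓.
  U = {p22, p23, p24}: f^{-1}(U) = {h, j} ∈ τ_X ✓.
  U = {p21, p22, p23, p24}: f^{-1}(U) = {h, i, j} ∈ τ_X ✓.
Every preimage lies in τ_X, so f IS continuous.


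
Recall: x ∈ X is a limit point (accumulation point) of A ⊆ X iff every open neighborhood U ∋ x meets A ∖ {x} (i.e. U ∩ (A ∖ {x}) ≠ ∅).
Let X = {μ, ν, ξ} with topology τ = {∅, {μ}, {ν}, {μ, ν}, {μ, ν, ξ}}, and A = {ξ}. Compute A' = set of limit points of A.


A' = ∅

For each x ∈ X, list the open sets U ∈ τ with x ∈ U, then check whether U ∩ (A ∖ {x}) ≠ ∅ for every such U.
  x = μ: open {μ} ∋ x has {μ} ∩ (A ∖ {μ}) = ∅, so x is NOT a limit point.
  x = ν: open {ν} ∋ x has {ν} ∩ (A ∖ {ν}) = ∅, so x is NOT a limit point.
  x = ξ: open {μ, ν, ξ} ∋ x has {μ, ν, ξ} ∩ (A ∖ {ξ}) = ∅, so x is NOT a limit point.
Collecting: A' = ∅.


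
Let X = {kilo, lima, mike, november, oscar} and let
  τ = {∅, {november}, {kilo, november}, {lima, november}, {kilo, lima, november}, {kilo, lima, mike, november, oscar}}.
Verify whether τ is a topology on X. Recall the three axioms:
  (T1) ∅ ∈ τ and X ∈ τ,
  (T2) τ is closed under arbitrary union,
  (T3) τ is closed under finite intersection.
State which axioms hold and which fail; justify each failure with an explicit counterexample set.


τ IS a topology on X.

Axiom (T1): ∅ ∈ τ? Yes; X ∈ τ? Yes.
Axiom (T2/T3): check pairwise unions and intersections of members of τ.
All pairwise intersections and unions checked — each lies in τ. Therefore τ satisfies (T1), (T2), (T3): it IS a topology on X.


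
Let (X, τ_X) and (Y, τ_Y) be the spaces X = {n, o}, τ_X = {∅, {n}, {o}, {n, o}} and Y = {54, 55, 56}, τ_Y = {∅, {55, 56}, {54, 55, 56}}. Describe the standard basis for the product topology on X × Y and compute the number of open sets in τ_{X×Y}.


Basis B = {∅ × ∅, {n} × {55, 56}, {o} × {55, 56}, {n} × {54, 55, 56}, {o} × {54, 55, 56}, {n, o} × {55, 56}, {n, o} × {54, 55, 56}}; |τ_{X×Y}| = 9.

Enumerate products U × V with U ∈ τ_X, V ∈ τ_Y (deduplicated):
  ∅ × ∅ = {} (∅)
  {n} × {55, 56} = {(n,55), (n,56)}
  {o} × {55, 56} = {(o,55), (o,56)}
  {n} × {54, 55, 56} = {(n,54), (n,55), (n,56)}
  {o} × {54, 55, 56} = {(o,54), (o,55), (o,56)}
  {n, o} × {55, 56} = {(n,55), (n,56), (o,55), (o,56)}
  {n, o} × {54, 55, 56} = {(n,54), (n,55), (n,56), (o,54), (o,55), (o,56)}
These 7 distinct sets form the basis B.
Close under arbitrary unions to get τ_{X×Y}; counting gives |τ_{X×Y}| = 9.


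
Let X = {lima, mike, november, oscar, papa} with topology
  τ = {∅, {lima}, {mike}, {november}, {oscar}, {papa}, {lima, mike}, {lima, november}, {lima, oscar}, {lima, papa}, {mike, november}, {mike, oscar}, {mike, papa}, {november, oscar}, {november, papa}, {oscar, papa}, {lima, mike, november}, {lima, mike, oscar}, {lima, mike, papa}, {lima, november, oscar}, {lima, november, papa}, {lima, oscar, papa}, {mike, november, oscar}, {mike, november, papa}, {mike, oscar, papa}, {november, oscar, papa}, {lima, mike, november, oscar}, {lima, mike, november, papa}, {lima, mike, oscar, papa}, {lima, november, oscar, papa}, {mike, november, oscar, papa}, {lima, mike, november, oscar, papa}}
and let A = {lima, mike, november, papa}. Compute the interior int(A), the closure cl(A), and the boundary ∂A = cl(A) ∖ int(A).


int(A) = {lima, mike, november, papa}, cl(A) = {lima, mike, november, papa}, ∂A = ∅.

Closed sets in (X, τ) are complements of opens:
  closed(X, τ) = {∅, {lima}, {mike}, {november}, {oscar}, {papa}, {lima, mike}, {lima, november}, {lima, oscar}, {lima, papa}, {mike, november}, {mike, oscar}, {mike, papa}, {november, oscar}, {november, papa}, {oscar, papa}, {lima, mike, november}, {lima, mike, oscar}, {lima, mike, papa}, {lima, november, oscar}, {lima, november, papa}, {lima, oscar, papa}, {mike, november, oscar}, {mike, november, papa}, {mike, oscar, papa}, {november, oscar, papa}, {lima, mike, november, oscar}, {lima, mike, november, papa}, {lima, mike, oscar, papa}, {lima, november, oscar, papa}, {mike, november, oscar, papa}, {lima, mike, november, oscar, papa}}.
int(A) = ⋃ {U ∈ τ : U ⊆ A}. Opens contained in A: ∅, {lima}, {mike}, {november}, {papa}, {lima, mike}, {lima, november}, {lima, papa}, {mike, november}, {mike, papa}, {november, papa}, {lima, mike, november}, {lima, mike, papa}, {lima, november, papa}, {mike, november, papa}, {lima, mike, november, papa}.
Taking the union of these: int(A) = {lima, mike, november, papa}.
cl(A) = ⋂ {C closed : A ⊆ C}. Closed sets containing A: {lima, mike, november, papa}, {lima, mike, november, oscar, papa}.
Intersecting these: cl(A) = {lima, mike, november, papa}.
∂A = cl(A) ∖ int(A) = {lima, mike, november, papa} ∖ {lima, mike, november, papa} = ∅.


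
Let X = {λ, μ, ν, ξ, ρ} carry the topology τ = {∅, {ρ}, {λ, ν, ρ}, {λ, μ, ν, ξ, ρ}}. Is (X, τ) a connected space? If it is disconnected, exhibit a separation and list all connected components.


(X, τ) is connected.

Find clopen sets (U ∈ τ with X ∖ U ∈ τ):
  U = ∅, X ∖ U = {λ, μ, ν, ξ, ρ} — both open, so U is clopen.
  U = {λ, μ, ν, ξ, ρ}, X ∖ U = ∅ — both open, so U is clopen.
Only trivial clopens (∅ and X) exist, so (X, τ) is connected.
Compute connected components by grouping points that agree on all clopens:
  component: {λ, μ, ν, ξ, ρ}


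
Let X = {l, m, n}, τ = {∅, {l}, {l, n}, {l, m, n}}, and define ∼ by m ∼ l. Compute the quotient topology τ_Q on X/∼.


X/∼ = {[l=m], [n]}; |τ_Q| = 2.

Equivalence classes: [l=m], [n].
Quotient map π: X → X/∼ sends l ↦ [l=m], m ↦ [l=m], n ↦ [n].
For each subset V ⊆ X/∼, compute π^{-1}(V) ⊆ X and check whether π^{-1}(V) ∈ τ. V is open in τ_Q iff π^{-1}(V) ∈ τ.
  V = {}: π^{-1}(V) = ∅ ∈ τ ✓.
  V = {[l=m]}: π^{-1}(V) = {l, m} ∉ τ ✗.
  V = {[n]}: π^{-1}(V) = {n} ∉ τ ✗.
  V = {[l=m], [n]}: π^{-1}(V) = {l, m, n} ∈ τ ✓.
Open sets in the quotient: τ_Q = {{}, {[l=m], [n]}} (2 elements).


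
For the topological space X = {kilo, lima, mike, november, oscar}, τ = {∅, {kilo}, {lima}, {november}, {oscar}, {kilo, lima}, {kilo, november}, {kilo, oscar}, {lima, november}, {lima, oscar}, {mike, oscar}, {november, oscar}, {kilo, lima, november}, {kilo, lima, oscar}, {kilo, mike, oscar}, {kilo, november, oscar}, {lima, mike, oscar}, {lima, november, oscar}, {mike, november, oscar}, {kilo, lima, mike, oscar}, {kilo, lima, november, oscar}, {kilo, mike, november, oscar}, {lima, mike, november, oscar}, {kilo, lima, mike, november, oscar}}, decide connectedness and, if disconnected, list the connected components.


(X, τ) is disconnected; components = [{kilo}, {lima}, {november}, {mike, oscar}].

Find clopen sets (U ∈ τ with X ∖ U ∈ τ):
  U = ∅, X ∖ U = {kilo, lima, mike, november, oscar} — both open, so U is clopen.
  U = {kilo}, X ∖ U = {lima, mike, november, oscar} — both open, so U is clopen.
  U = {lima}, X ∖ U = {kilo, mike, november, oscar} — both open, so U is clopen.
  U = {november}, X ∖ U = {kilo, lima, mike, oscar} — both open, so U is clopen.
  U = {kilo, lima}, X ∖ U = {mike, november, oscar} — both open, so U is clopen.
  U = {kilo, november}, X ∖ U = {lima, mike, oscar} — both open, so U is clopen.
  U = {lima, november}, X ∖ U = {kilo, mike, oscar} — both open, so U is clopen.
  U = {mike, oscar}, X ∖ U = {kilo, lima, november} — both open, so U is clopen.
  U = {kilo, lima, november}, X ∖ U = {mike, oscar} — both open, so U is clopen.
  U = {kilo, mike, oscar}, X ∖ U = {lima, november} — both open, so U is clopen.
  U = {lima, mike, oscar}, X ∖ U = {kilo, november} — both open, so U is clopen.
  U = {mike, november, oscar}, X ∖ U = {kilo, lima} — both open, so U is clopen.
  U = {kilo, lima, mike, oscar}, X ∖ U = {november} — both open, so U is clopen.
  U = {kilo, mike, november, oscar}, X ∖ U = {lima} — both open, so U is clopen.
  U = {lima, mike, november, oscar}, X ∖ U = {kilo} — both open, so U is clopen.
  U = {kilo, lima, mike, november, oscar}, X ∖ U = ∅ — both open, so U is clopen.
Nontrivial clopen(s) exist: e.g. {kilo, lima, november}. So (X, τ) is disconnected.
Compute connected components by grouping points that agree on all clopens:
  component: {kilo}
  component: {lima}
  component: {november}
  component: {mike, oscar}


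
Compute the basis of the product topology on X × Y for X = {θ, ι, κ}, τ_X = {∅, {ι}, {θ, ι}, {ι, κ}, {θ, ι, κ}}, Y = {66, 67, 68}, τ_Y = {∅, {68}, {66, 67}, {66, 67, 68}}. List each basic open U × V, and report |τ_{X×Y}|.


Basis B = {∅ × ∅, {ι} × {68}, {θ, ι} × {68}, {ι} × {66, 67}, {ι, κ} × {68}, {θ, ι, κ} × {68}, {ι} × {66, 67, 68}, {θ, ι} × {66, 67}, {ι, κ} × {66, 67}, {θ, ι} × {66, 67, 68}, {θ, ι, κ} × {66, 67}, {ι, κ} × {66, 67, 68}, {θ, ι, κ} × {66, 67, 68}}; |τ_{X×Y}| = 25.

Enumerate products U × V with U ∈ τ_X, V ∈ τ_Y (deduplicated):
  ∅ × ∅ = {} (∅)
  {ι} × {68} = {(ι,68)}
  {θ, ι} × {68} = {(θ,68), (ι,68)}
  {ι} × {66, 67} = {(ι,66), (ι,67)}
  {ι, κ} × {68} = {(ι,68), (κ,68)}
  {θ, ι, κ} × {68} = {(θ,68), (ι,68), (κ,68)}
  {ι} × {66, 67, 68} = {(ι,66), (ι,67), (ι,68)}
  {θ, ι} × {66, 67} = {(θ,66), (θ,67), (ι,66), (ι,67)}
  {ι, κ} × {66, 67} = {(ι,66), (ι,67), (κ,66), (κ,67)}
  {θ, ι} × {66, 67, 68} = {(θ,66), (θ,67), (θ,68), (ι,66), (ι,67), (ι,68)}
  {θ, ι, κ} × {66, 67} = {(θ,66), (θ,67), (ι,66), (ι,67), (κ,66), (κ,67)}
  {ι, κ} × {66, 67, 68} = {(ι,66), (ι,67), (ι,68), (κ,66), (κ,67), (κ,68)}
  {θ, ι, κ} × {66, 67, 68} = {(θ,66), (θ,67), (θ,68), (ι,66), (ι,67), (ι,68), (κ,66), (κ,67), (κ,68)}
These 13 distinct sets form the basis B.
Close under arbitrary unions to get τ_{X×Y}; counting gives |τ_{X×Y}| = 25.


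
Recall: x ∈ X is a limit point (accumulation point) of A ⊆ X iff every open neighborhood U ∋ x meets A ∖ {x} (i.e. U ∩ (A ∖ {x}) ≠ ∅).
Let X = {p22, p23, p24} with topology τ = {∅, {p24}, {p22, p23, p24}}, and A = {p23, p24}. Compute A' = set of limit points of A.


A' = {p22, p23}

For each x ∈ X, list the open sets U ∈ τ with x ∈ U, then check whether U ∩ (A ∖ {x}) ≠ ∅ for every such U.
  x = p22: opens ∋ x are {p22, p23, p24}; each meets A ∖ {p22}, so x IS a limit point.
  x = p23: opens ∋ x are {p22, p23, p24}; each meets A ∖ {p23}, so x IS a limit point.
  x = p24: open {p24} ∋ x has {p24} ∩ (A ∖ {p24}) = ∅, so x is NOT a limit point.
Collecting: A' = {p22, p23}.


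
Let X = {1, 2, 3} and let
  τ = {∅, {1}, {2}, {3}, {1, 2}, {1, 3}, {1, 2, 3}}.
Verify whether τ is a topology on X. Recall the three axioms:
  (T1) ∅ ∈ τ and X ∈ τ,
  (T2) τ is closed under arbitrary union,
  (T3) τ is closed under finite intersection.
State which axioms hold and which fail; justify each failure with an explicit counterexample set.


τ is NOT a topology on X.

Axiom (T1): ∅ ∈ τ? Yes; X ∈ τ? Yes.
Axiom (T2/T3): check pairwise unions and intersections of members of τ.
Counterexample for (T2): {2} ∪ {3} = {2, 3} ∉ τ. Therefore τ is NOT a topology.


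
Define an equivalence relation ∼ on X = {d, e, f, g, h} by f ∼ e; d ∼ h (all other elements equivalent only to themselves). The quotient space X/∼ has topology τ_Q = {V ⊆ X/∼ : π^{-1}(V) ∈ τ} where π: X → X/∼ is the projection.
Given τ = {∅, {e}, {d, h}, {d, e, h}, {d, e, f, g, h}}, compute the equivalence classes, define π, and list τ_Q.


X/∼ = {[d=h], [e=f], [g]}; |τ_Q| = 3.

Equivalence classes: [d=h], [e=f], [g].
Quotient map π: X → X/∼ sends d ↦ [d=h], e ↦ [e=f], f ↦ [e=f], g ↦ [g], h ↦ [d=h].
For each subset V ⊆ X/∼, compute π^{-1}(V) ⊆ X and check whether π^{-1}(V) ∈ τ. V is open in τ_Q iff π^{-1}(V) ∈ τ.
  V = {}: π^{-1}(V) = ∅ ∈ τ ✓.
  V = {[d=h]}: π^{-1}(V) = {d, h} ∈ τ ✓.
  V = {[e=f]}: π^{-1}(V) = {e, f} ∉ τ ✗.
  V = {[d=h], [e=f]}: π^{-1}(V) = {d, e, f, h} ∉ τ ✗.
  V = {[g]}: π^{-1}(V) = {g} ∉ τ ✗.
  V = {[d=h], [g]}: π^{-1}(V) = {d, g, h} ∉ τ ✗.
  V = {[e=f], [g]}: π^{-1}(V) = {e, f, g} ∉ τ ✗.
  V = {[d=h], [e=f], [g]}: π^{-1}(V) = {d, e, f, g, h} ∈ τ ✓.
Open sets in the quotient: τ_Q = {{}, {[d=h]}, {[d=h], [e=f], [g]}} (3 elements).


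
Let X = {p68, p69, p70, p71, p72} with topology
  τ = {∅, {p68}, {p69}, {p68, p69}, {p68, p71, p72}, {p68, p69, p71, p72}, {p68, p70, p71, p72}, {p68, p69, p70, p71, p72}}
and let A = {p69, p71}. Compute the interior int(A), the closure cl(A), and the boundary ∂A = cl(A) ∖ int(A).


int(A) = {p69}, cl(A) = {p69, p70, p71, p72}, ∂A = {p70, p71, p72}.

Closed sets in (X, τ) are complements of opens:
  closed(X, τ) = {∅, {p69}, {p70}, {p69, p70}, {p70, p71, p72}, {p68, p70, p71, p72}, {p69, p70, p71, p72}, {p68, p69, p70, p71, p72}}.
int(A) = ⋃ {U ∈ τ : U ⊆ A}. Opens contained in A: ∅, {p69}.
Taking the union of these: int(A) = {p69}.
cl(A) = ⋂ {C closed : A ⊆ C}. Closed sets containing A: {p69, p70, p71, p72}, {p68, p69, p70, p71, p72}.
Intersecting these: cl(A) = {p69, p70, p71, p72}.
∂A = cl(A) ∖ int(A) = {p69, p70, p71, p72} ∖ {p69} = {p70, p71, p72}.


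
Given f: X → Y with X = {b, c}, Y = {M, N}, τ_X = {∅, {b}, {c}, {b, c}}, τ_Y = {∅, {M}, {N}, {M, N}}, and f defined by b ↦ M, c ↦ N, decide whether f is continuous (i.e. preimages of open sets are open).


f IS continuous.

Compute f^{-1}(U) for each U ∈ τ_Y:
  U = ∅: f^{-1}(U) = ∅ ∈ τ_X ✓.
  U = {M}: f^{-1}(U) = {b} ∈ τ_X ✓.
  U = {N}: f^{-1}(U) = {c} ∈ τ_X ✓.
  U = {M, N}: f^{-1}(U) = {b, c} ∈ τ_X ✓.
Every preimage lies in τ_X, so f IS continuous.


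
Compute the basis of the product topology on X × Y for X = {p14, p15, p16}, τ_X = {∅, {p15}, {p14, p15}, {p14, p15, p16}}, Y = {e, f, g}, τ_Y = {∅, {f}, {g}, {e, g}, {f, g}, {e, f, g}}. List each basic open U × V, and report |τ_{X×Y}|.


Basis B = {∅ × ∅, {p15} × {f}, {p15} × {g}, {p14, p15} × {f}, {p14, p15} × {g}, {p15} × {e, g}, {p15} × {f, g}, {p14, p15, p16} × {f}, {p14, p15, p16} × {g}, {p15} × {e, f, g}, {p14, p15} × {e, g}, {p14, p15} × {f, g}, {p14, p15} × {e, f, g}, {p14, p15, p16} × {e, g}, {p14, p15, p16} × {f, g}, {p14, p15, p16} × {e, f, g}}; |τ_{X×Y}| = 40.

Enumerate products U × V with U ∈ τ_X, V ∈ τ_Y (deduplicated):
  ∅ × ∅ = {} (∅)
  {p15} × {f} = {(p15,f)}
  {p15} × {g} = {(p15,g)}
  {p14, p15} × {f} = {(p14,f), (p15,f)}
  {p14, p15} × {g} = {(p14,g), (p15,g)}
  {p15} × {e, g} = {(p15,e), (p15,g)}
  {p15} × {f, g} = {(p15,f), (p15,g)}
  {p14, p15, p16} × {f} = {(p14,f), (p15,f), (p16,f)}
  {p14, p15, p16} × {g} = {(p14,g), (p15,g), (p16,g)}
  {p15} × {e, f, g} = {(p15,e), (p15,f), (p15,g)}
  {p14, p15} × {e, g} = {(p14,e), (p14,g), (p15,e), (p15,g)}
  {p14, p15} × {f, g} = {(p14,f), (p14,g), (p15,f), (p15,g)}
  {p14, p15} × {e, f, g} = {(p14,e), (p14,f), (p14,g), (p15,e), (p15,f), (p15,g)}
  {p14, p15, p16} × {e, g} = {(p14,e), (p14,g), (p15,e), (p15,g), (p16,e), (p16,g)}
  {p14, p15, p16} × {f, g} = {(p14,f), (p14,g), (p15,f), (p15,g), (p16,f), (p16,g)}
  {p14, p15, p16} × {e, f, g} = {(p14,e), (p14,f), (p14,g), (p15,e), (p15,f), (p15,g), (p16,e), (p16,f), (p16,g)}
These 16 distinct sets form the basis B.
Close under arbitrary unions to get τ_{X×Y}; counting gives |τ_{X×Y}| = 40.


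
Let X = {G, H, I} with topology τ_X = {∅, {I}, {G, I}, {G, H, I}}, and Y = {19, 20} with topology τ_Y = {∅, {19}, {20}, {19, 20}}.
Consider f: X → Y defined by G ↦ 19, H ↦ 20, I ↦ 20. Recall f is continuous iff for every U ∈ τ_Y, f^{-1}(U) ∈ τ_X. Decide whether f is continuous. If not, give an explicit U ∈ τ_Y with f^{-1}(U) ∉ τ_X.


f is NOT continuous.

Compute f^{-1}(U) for each U ∈ τ_Y:
  U = ∅: f^{-1}(U) = ∅ ∈ τ_X ✓.
  U = {19}: f^{-1}(U) = {G} ∉ τ_X ✗.
  U = {20}: f^{-1}(U) = {H, I} ∉ τ_X ✗.
  U = {19, 20}: f^{-1}(U) = {G, H, I} ∈ τ_X ✓.
Found U = {19} with f^{-1}(U) = {G} not in τ_X. Therefore f is NOT continuous.


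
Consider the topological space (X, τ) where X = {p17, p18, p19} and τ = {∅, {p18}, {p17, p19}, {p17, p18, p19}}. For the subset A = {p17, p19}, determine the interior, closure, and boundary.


int(A) = {p17, p19}, cl(A) = {p17, p19}, ∂A = ∅.

Closed sets in (X, τ) are complements of opens:
  closed(X, τ) = {∅, {p18}, {p17, p19}, {p17, p18, p19}}.
int(A) = ⋃ {U ∈ τ : U ⊆ A}. Opens contained in A: ∅, {p17, p19}.
Taking the union of these: int(A) = {p17, p19}.
cl(A) = ⋂ {C closed : A ⊆ C}. Closed sets containing A: {p17, p19}, {p17, p18, p19}.
Intersecting these: cl(A) = {p17, p19}.
∂A = cl(A) ∖ int(A) = {p17, p19} ∖ {p17, p19} = ∅.


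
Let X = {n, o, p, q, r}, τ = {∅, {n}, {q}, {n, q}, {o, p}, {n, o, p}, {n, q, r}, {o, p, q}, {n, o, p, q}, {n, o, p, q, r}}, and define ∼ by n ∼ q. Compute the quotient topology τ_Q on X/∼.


X/∼ = {[n=q], [o], [p], [r]}; |τ_Q| = 6.

Equivalence classes: [n=q], [o], [p], [r].
Quotient map π: X → X/∼ sends n ↦ [n=q], o ↦ [o], p ↦ [p], q ↦ [n=q], r ↦ [r].
For each subset V ⊆ X/∼, compute π^{-1}(V) ⊆ X and check whether π^{-1}(V) ∈ τ. V is open in τ_Q iff π^{-1}(V) ∈ τ.
  V = {}: π^{-1}(V) = ∅ ∈ τ ✓.
  V = {[n=q]}: π^{-1}(V) = {n, q} ∈ τ ✓.
  V = {[o]}: π^{-1}(V) = {o} ∉ τ ✗.
  V = {[n=q], [o]}: π^{-1}(V) = {n, o, q} ∉ τ ✗.
  V = {[p]}: π^{-1}(V) = {p} ∉ τ ✗.
  V = {[n=q], [p]}: π^{-1}(V) = {n, p, q} ∉ τ ✗.
  V = {[o], [p]}: π^{-1}(V) = {o, p} ∈ τ ✓.
  V = {[n=q], [o], [p]}: π^{-1}(V) = {n, o, p, q} ∈ τ ✓.
  V = {[r]}: π^{-1}(V) = {r} ∉ τ ✗.
  V = {[n=q], [r]}: π^{-1}(V) = {n, q, r} ∈ τ ✓.
  V = {[o], [r]}: π^{-1}(V) = {o, r} ∉ τ ✗.
  V = {[n=q], [o], [r]}: π^{-1}(V) = {n, o, q, r} ∉ τ ✗.
  V = {[p], [r]}: π^{-1}(V) = {p, r} ∉ τ ✗.
  V = {[n=q], [p], [r]}: π^{-1}(V) = {n, p, q, r} ∉ τ ✗.
  V = {[o], [p], [r]}: π^{-1}(V) = {o, p, r} ∉ τ ✗.
  V = {[n=q], [o], [p], [r]}: π^{-1}(V) = {n, o, p, q, r} ∈ τ ✓.
Open sets in the quotient: τ_Q = {{}, {[n=q]}, {[o], [p]}, {[n=q], [o], [p]}, {[n=q], [r]}, {[n=q], [o], [p], [r]}} (6 elements).


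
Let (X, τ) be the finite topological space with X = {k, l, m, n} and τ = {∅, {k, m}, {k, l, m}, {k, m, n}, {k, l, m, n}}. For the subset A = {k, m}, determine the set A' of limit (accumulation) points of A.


A' = {k, l, m, n}

For each x ∈ X, list the open sets U ∈ τ with x ∈ U, then check whether U ∩ (A ∖ {x}) ≠ ∅ for every such U.
  x = k: opens ∋ x are {k, m}, {k, l, m}, {k, m, n}, {k, l, m, n}; each meets A ∖ {k}, so x IS a limit point.
  x = l: opens ∋ x are {k, l, m}, {k, l, m, n}; each meets A ∖ {l}, so x IS a limit point.
  x = m: opens ∋ x are {k, m}, {k, l, m}, {k, m, n}, {k, l, m, n}; each meets A ∖ {m}, so x IS a limit point.
  x = n: opens ∋ x are {k, m, n}, {k, l, m, n}; each meets A ∖ {n}, so x IS a limit point.
Collecting: A' = {k, l, m, n}.


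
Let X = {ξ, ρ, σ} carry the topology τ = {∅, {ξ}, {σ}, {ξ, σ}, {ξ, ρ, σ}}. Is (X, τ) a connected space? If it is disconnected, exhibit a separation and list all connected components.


(X, τ) is connected.

Find clopen sets (U ∈ τ with X ∖ U ∈ τ):
  U = ∅, X ∖ U = {ξ, ρ, σ} — both open, so U is clopen.
  U = {ξ, ρ, σ}, X ∖ U = ∅ — both open, so U is clopen.
Only trivial clopens (∅ and X) exist, so (X, τ) is connected.
Compute connected components by grouping points that agree on all clopens:
  component: {ξ, ρ, σ}


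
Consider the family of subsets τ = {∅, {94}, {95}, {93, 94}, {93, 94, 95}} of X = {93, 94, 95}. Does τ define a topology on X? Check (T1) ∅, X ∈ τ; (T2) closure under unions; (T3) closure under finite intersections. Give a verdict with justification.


τ is NOT a topology on X.

Axiom (T1): ∅ ∈ τ? Yes; X ∈ τ? Yes.
Axiom (T2/T3): check pairwise unions and intersections of members of τ.
Counterexample for (T2): {94} ∪ {95} = {94, 95} ∉ τ. Therefore τ is NOT a topology.


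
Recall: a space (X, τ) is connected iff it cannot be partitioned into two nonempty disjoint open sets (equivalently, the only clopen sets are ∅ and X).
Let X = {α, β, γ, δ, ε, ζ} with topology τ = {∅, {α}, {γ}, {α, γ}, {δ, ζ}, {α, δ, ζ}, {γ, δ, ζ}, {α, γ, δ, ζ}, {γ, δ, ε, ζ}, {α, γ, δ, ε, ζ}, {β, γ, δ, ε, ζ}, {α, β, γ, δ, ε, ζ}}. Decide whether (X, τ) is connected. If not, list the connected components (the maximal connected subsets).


(X, τ) is disconnected; components = [{α}, {β, γ, δ, ε, ζ}].

Find clopen sets (U ∈ τ with X ∖ U ∈ τ):
  U = ∅, X ∖ U = {α, β, γ, δ, ε, ζ} — both open, so U is clopen.
  U = {α}, X ∖ U = {β, γ, δ, ε, ζ} — both open, so U is clopen.
  U = {β, γ, δ, ε, ζ}, X ∖ U = {α} — both open, so U is clopen.
  U = {α, β, γ, δ, ε, ζ}, X ∖ U = ∅ — both open, so U is clopen.
Nontrivial clopen(s) exist: e.g. {β, γ, δ, ε, ζ}. So (X, τ) is disconnected.
Compute connected components by grouping points that agree on all clopens:
  component: {α}
  component: {β, γ, δ, ε, ζ}


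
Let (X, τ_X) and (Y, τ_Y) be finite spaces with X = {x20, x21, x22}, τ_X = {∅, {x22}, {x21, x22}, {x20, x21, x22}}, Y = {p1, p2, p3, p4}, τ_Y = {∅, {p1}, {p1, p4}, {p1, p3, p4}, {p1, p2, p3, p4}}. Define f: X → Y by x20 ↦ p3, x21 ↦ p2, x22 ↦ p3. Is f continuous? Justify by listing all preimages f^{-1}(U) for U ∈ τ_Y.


f is NOT continuous.

Compute f^{-1}(U) for each U ∈ τ_Y:
  U = ∅: f^{-1}(U) = ∅ ∈ τ_X ✓.
  U = {p1}: f^{-1}(U) = ∅ ∈ τ_X ✓.
  U = {p1, p4}: f^{-1}(U) = ∅ ∈ τ_X ✓.
  U = {p1, p3, p4}: f^{-1}(U) = {x20, x22} ∉ τ_X ✗.
  U = {p1, p2, p3, p4}: f^{-1}(U) = {x20, x21, x22} ∈ τ_X ✓.
Found U = {p1, p3, p4} with f^{-1}(U) = {x20, x22} not in τ_X. Therefore f is NOT continuous.


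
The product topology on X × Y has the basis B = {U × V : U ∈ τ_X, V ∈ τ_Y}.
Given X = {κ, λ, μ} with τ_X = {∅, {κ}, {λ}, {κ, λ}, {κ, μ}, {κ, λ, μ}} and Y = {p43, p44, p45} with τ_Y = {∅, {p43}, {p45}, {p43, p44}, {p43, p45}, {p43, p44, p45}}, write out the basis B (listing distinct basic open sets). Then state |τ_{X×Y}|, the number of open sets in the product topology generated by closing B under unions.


Basis B = {∅ × ∅, {κ} × {p43}, {κ} × {p45}, {λ} × {p43}, {λ} × {p45}, {κ} × {p43, p44}, {κ} × {p43, p45}, {κ, λ} × {p43}, {κ, μ} × {p43}, {κ, λ} × {p45}, {κ, μ} × {p45}, {λ} × {p43, p44}, {λ} × {p43, p45}, {κ} × {p43, p44, p45}, {κ, λ, μ} × {p43}, {κ, λ, μ} × {p45}, {λ} × {p43, p44, p45}, {κ, λ} × {p43, p44}, {κ, μ} × {p43, p44}, {κ, λ} × {p43, p45}, {κ, μ} × {p43, p45}, {κ, λ} × {p43, p44, p45}, {κ, μ} × {p43, p44, p45}, {κ, λ, μ} × {p43, p44}, {κ, λ, μ} × {p43, p45}, {κ, λ, μ} × {p43, p44, p45}}; |τ_{X×Y}| = 108.

Enumerate products U × V with U ∈ τ_X, V ∈ τ_Y (deduplicated):
  ∅ × ∅ = {} (∅)
  {κ} × {p43} = {(κ,p43)}
  {κ} × {p45} = {(κ,p45)}
  {λ} × {p43} = {(λ,p43)}
  {λ} × {p45} = {(λ,p45)}
  {κ} × {p43, p44} = {(κ,p43), (κ,p44)}
  {κ} × {p43, p45} = {(κ,p43), (κ,p45)}
  {κ, λ} × {p43} = {(κ,p43), (λ,p43)}
  {κ, μ} × {p43} = {(κ,p43), (μ,p43)}
  {κ, λ} × {p45} = {(κ,p45), (λ,p45)}
  {κ, μ} × {p45} = {(κ,p45), (μ,p45)}
  {λ} × {p43, p44} = {(λ,p43), (λ,p44)}
  {λ} × {p43, p45} = {(λ,p43), (λ,p45)}
  {κ} × {p43, p44, p45} = {(κ,p43), (κ,p44), (κ,p45)}
  {κ, λ, μ} × {p43} = {(κ,p43), (λ,p43), (μ,p43)}
  {κ, λ, μ} × {p45} = {(κ,p45), (λ,p45), (μ,p45)}
  {λ} × {p43, p44, p45} = {(λ,p43), (λ,p44), (λ,p45)}
  {κ, λ} × {p43, p44} = {(κ,p43), (κ,p44), (λ,p43), (λ,p44)}
  {κ, μ} × {p43, p44} = {(κ,p43), (κ,p44), (μ,p43), (μ,p44)}
  {κ, λ} × {p43, p45} = {(κ,p43), (κ,p45), (λ,p43), (λ,p45)}
  {κ, μ} × {p43, p45} = {(κ,p43), (κ,p45), (μ,p43), (μ,p45)}
  {κ, λ} × {p43, p44, p45} = {(κ,p43), (κ,p44), (κ,p45), (λ,p43), (λ,p44), (λ,p45)}
  {κ, μ} × {p43, p44, p45} = {(κ,p43), (κ,p44), (κ,p45), (μ,p43), (μ,p44), (μ,p45)}
  {κ, λ, μ} × {p43, p44} = {(κ,p43), (κ,p44), (λ,p43), (λ,p44), (μ,p43), (μ,p44)}
  {κ, λ, μ} × {p43, p45} = {(κ,p43), (κ,p45), (λ,p43), (λ,p45), (μ,p43), (μ,p45)}
  {κ, λ, μ} × {p43, p44, p45} = {(κ,p43), (κ,p44), (κ,p45), (λ,p43), (λ,p44), (λ,p45), (μ,p43), (μ,p44), (μ,p45)}
These 26 distinct sets form the basis B.
Close under arbitrary unions to get τ_{X×Y}; counting gives |τ_{X×Y}| = 108.


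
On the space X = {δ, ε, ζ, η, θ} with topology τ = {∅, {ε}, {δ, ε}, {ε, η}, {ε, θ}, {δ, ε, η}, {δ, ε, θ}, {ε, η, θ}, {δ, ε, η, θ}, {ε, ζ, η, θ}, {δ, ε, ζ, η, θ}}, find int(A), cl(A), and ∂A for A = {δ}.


int(A) = ∅, cl(A) = {δ}, ∂A = {δ}.

Closed sets in (X, τ) are complements of opens:
  closed(X, τ) = {∅, {δ}, {ζ}, {δ, ζ}, {ζ, η}, {ζ, θ}, {δ, ζ, η}, {δ, ζ, θ}, {ζ, η, θ}, {δ, ζ, η, θ}, {δ, ε, ζ, η, θ}}.
int(A) = ⋃ {U ∈ τ : U ⊆ A}. Opens contained in A: ∅.
Taking the union of these: int(A) = ∅.
cl(A) = ⋂ {C closed : A ⊆ C}. Closed sets containing A: {δ}, {δ, ζ}, {δ, ζ, η}, {δ, ζ, θ}, {δ, ζ, η, θ}, {δ, ε, ζ, η, θ}.
Intersecting these: cl(A) = {δ}.
∂A = cl(A) ∖ int(A) = {δ} ∖ ∅ = {δ}.


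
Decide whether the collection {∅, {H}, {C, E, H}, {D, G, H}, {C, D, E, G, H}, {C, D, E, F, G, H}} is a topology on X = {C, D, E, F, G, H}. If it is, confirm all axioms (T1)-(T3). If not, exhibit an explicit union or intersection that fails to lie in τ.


τ IS a topology on X.

Axiom (T1): ∅ ∈ τ? Yes; X ∈ τ? Yes.
Axiom (T2/T3): check pairwise unions and intersections of members of τ.
All pairwise intersections and unions checked — each lies in τ. Therefore τ satisfies (T1), (T2), (T3): it IS a topology on X.


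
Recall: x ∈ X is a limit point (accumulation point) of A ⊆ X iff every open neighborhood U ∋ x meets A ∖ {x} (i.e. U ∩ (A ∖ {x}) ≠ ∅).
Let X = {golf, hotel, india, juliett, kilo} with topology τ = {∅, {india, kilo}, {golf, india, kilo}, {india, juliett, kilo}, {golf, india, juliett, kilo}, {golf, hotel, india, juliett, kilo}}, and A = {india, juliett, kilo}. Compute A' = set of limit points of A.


A' = {golf, hotel, india, juliett, kilo}

For each x ∈ X, list the open sets U ∈ τ with x ∈ U, then check whether U ∩ (A ∖ {x}) ≠ ∅ for every such U.
  x = golf: opens ∋ x are {golf, india, kilo}, {golf, india, juliett, kilo}, {golf, hotel, india, juliett, kilo}; each meets A ∖ {golf}, so x IS a limit point.
  x = hotel: opens ∋ x are {golf, hotel, india, juliett, kilo}; each meets A ∖ {hotel}, so x IS a limit point.
  x = india: opens ∋ x are {india, kilo}, {golf, india, kilo}, {india, juliett, kilo}, {golf, india, juliett, kilo}, {golf, hotel, india, juliett, kilo}; each meets A ∖ {india}, so x IS a limit point.
  x = juliett: opens ∋ x are {india, juliett, kilo}, {golf, india, juliett, kilo}, {golf, hotel, india, juliett, kilo}; each meets A ∖ {juliett}, so x IS a limit point.
  x = kilo: opens ∋ x are {india, kilo}, {golf, india, kilo}, {india, juliett, kilo}, {golf, india, juliett, kilo}, {golf, hotel, india, juliett, kilo}; each meets A ∖ {kilo}, so x IS a limit point.
Collecting: A' = {golf, hotel, india, juliett, kilo}.


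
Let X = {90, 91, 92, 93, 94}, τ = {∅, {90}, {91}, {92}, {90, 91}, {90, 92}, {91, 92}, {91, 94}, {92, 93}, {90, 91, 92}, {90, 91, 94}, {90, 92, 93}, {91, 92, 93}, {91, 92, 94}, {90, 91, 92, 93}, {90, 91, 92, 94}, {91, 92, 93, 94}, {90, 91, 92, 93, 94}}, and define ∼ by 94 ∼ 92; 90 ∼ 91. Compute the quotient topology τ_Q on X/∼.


X/∼ = {[90=91], [92=94], [93]}; |τ_Q| = 4.

Equivalence classes: [90=91], [92=94], [93].
Quotient map π: X → X/∼ sends 90 ↦ [90=91], 91 ↦ [90=91], 92 ↦ [92=94], 93 ↦ [93], 94 ↦ [92=94].
For each subset V ⊆ X/∼, compute π^{-1}(V) ⊆ X and check whether π^{-1}(V) ∈ τ. V is open in τ_Q iff π^{-1}(V) ∈ τ.
  V = {}: π^{-1}(V) = ∅ ∈ τ ✓.
  V = {[90=91]}: π^{-1}(V) = {90, 91} ∈ τ ✓.
  V = {[92=94]}: π^{-1}(V) = {92, 94} ∉ τ ✗.
  V = {[90=91], [92=94]}: π^{-1}(V) = {90, 91, 92, 94} ∈ τ ✓.
  V = {[93]}: π^{-1}(V) = {93} ∉ τ ✗.
  V = {[90=91], [93]}: π^{-1}(V) = {90, 91, 93} ∉ τ ✗.
  V = {[92=94], [93]}: π^{-1}(V) = {92, 93, 94} ∉ τ ✗.
  V = {[90=91], [92=94], [93]}: π^{-1}(V) = {90, 91, 92, 93, 94} ∈ τ ✓.
Open sets in the quotient: τ_Q = {{}, {[90=91]}, {[90=91], [92=94]}, {[90=91], [92=94], [93]}} (4 elements).


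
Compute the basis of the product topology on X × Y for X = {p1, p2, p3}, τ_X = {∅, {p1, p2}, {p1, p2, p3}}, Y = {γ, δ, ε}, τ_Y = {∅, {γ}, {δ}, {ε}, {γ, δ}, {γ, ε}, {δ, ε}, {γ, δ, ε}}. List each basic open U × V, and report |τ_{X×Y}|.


Basis B = {∅ × ∅, {p1, p2} × {γ}, {p1, p2} × {δ}, {p1, p2} × {ε}, {p1, p2, p3} × {γ}, {p1, p2, p3} × {δ}, {p1, p2, p3} × {ε}, {p1, p2} × {γ, δ}, {p1, p2} × {γ, ε}, {p1, p2} × {δ, ε}, {p1, p2} × {γ, δ, ε}, {p1, p2, p3} × {γ, δ}, {p1, p2, p3} × {γ, ε}, {p1, p2, p3} × {δ, ε}, {p1, p2, p3} × {γ, δ, ε}}; |τ_{X×Y}| = 27.

Enumerate products U × V with U ∈ τ_X, V ∈ τ_Y (deduplicated):
  ∅ × ∅ = {} (∅)
  {p1, p2} × {γ} = {(p1,γ), (p2,γ)}
  {p1, p2} × {δ} = {(p1,δ), (p2,δ)}
  {p1, p2} × {ε} = {(p1,ε), (p2,ε)}
  {p1, p2, p3} × {γ} = {(p1,γ), (p2,γ), (p3,γ)}
  {p1, p2, p3} × {δ} = {(p1,δ), (p2,δ), (p3,δ)}
  {p1, p2, p3} × {ε} = {(p1,ε), (p2,ε), (p3,ε)}
  {p1, p2} × {γ, δ} = {(p1,γ), (p1,δ), (p2,γ), (p2,δ)}
  {p1, p2} × {γ, ε} = {(p1,γ), (p1,ε), (p2,γ), (p2,ε)}
  {p1, p2} × {δ, ε} = {(p1,δ), (p1,ε), (p2,δ), (p2,ε)}
  {p1, p2} × {γ, δ, ε} = {(p1,γ), (p1,δ), (p1,ε), (p2,γ), (p2,δ), (p2,ε)}
  {p1, p2, p3} × {γ, δ} = {(p1,γ), (p1,δ), (p2,γ), (p2,δ), (p3,γ), (p3,δ)}
  {p1, p2, p3} × {γ, ε} = {(p1,γ), (p1,ε), (p2,γ), (p2,ε), (p3,γ), (p3,ε)}
  {p1, p2, p3} × {δ, ε} = {(p1,δ), (p1,ε), (p2,δ), (p2,ε), (p3,δ), (p3,ε)}
  {p1, p2, p3} × {γ, δ, ε} = {(p1,γ), (p1,δ), (p1,ε), (p2,γ), (p2,δ), (p2,ε), (p3,γ), (p3,δ), (p3,ε)}
These 15 distinct sets form the basis B.
Close under arbitrary unions to get τ_{X×Y}; counting gives |τ_{X×Y}| = 27.


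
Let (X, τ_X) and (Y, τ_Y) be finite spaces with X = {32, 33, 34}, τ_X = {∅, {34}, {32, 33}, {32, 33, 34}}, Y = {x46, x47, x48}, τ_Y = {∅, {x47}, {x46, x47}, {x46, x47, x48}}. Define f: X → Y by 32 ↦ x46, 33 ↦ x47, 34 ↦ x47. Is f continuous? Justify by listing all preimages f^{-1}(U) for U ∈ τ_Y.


f is NOT continuous.

Compute f^{-1}(U) for each U ∈ τ_Y:
  U = ∅: f^{-1}(U) = ∅ ∈ τ_X ✓.
  U = {x47}: f^{-1}(U) = {33, 34} ∉ τ_X ✗.
  U = {x46, x47}: f^{-1}(U) = {32, 33, 34} ∈ τ_X ✓.
  U = {x46, x47, x48}: f^{-1}(U) = {32, 33, 34} ∈ τ_X ✓.
Found U = {x47} with f^{-1}(U) = {33, 34} not in τ_X. Therefore f is NOT continuous.


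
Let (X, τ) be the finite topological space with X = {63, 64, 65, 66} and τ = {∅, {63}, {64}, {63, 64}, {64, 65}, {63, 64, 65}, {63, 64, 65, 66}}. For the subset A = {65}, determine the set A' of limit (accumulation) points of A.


A' = {66}

For each x ∈ X, list the open sets U ∈ τ with x ∈ U, then check whether U ∩ (A ∖ {x}) ≠ ∅ for every such U.
  x = 63: open {63} ∋ x has {63} ∩ (A ∖ {63}) = ∅, so x is NOT a limit point.
  x = 64: open {64} ∋ x has {64} ∩ (A ∖ {64}) = ∅, so x is NOT a limit point.
  x = 65: open {64, 65} ∋ x has {64, 65} ∩ (A ∖ {65}) = ∅, so x is NOT a limit point.
  x = 66: opens ∋ x are {63, 64, 65, 66}; each meets A ∖ {66}, so x IS a limit point.
Collecting: A' = {66}.


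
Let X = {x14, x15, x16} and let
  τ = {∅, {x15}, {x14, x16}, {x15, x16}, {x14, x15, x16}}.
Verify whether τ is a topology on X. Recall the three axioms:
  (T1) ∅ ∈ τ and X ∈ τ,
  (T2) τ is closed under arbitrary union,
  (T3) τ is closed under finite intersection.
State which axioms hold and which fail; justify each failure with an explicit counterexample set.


τ is NOT a topology on X.

Axiom (T1): ∅ ∈ τ? Yes; X ∈ τ? Yes.
Axiom (T2/T3): check pairwise unions and intersections of members of τ.
Counterexample for (T3): {x14, x16} ∩ {x15, x16} = {x16} ∉ τ. Therefore τ is NOT a topology.


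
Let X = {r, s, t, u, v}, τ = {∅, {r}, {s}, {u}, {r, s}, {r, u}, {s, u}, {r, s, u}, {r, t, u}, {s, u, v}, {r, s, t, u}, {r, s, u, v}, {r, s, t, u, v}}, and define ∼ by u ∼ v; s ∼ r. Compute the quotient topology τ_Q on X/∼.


X/∼ = {[r=s], [t], [u=v]}; |τ_Q| = 4.

Equivalence classes: [r=s], [t], [u=v].
Quotient map π: X → X/∼ sends r ↦ [r=s], s ↦ [r=s], t ↦ [t], u ↦ [u=v], v ↦ [u=v].
For each subset V ⊆ X/∼, compute π^{-1}(V) ⊆ X and check whether π^{-1}(V) ∈ τ. V is open in τ_Q iff π^{-1}(V) ∈ τ.
  V = {}: π^{-1}(V) = ∅ ∈ τ ✓.
  V = {[r=s]}: π^{-1}(V) = {r, s} ∈ τ ✓.
  V = {[t]}: π^{-1}(V) = {t} ∉ τ ✗.
  V = {[r=s], [t]}: π^{-1}(V) = {r, s, t} ∉ τ ✗.
  V = {[u=v]}: π^{-1}(V) = {u, v} ∉ τ ✗.
  V = {[r=s], [u=v]}: π^{-1}(V) = {r, s, u, v} ∈ τ ✓.
  V = {[t], [u=v]}: π^{-1}(V) = {t, u, v} ∉ τ ✗.
  V = {[r=s], [t], [u=v]}: π^{-1}(V) = {r, s, t, u, v} ∈ τ ✓.
Open sets in the quotient: τ_Q = {{}, {[r=s]}, {[r=s], [u=v]}, {[r=s], [t], [u=v]}} (4 elements).


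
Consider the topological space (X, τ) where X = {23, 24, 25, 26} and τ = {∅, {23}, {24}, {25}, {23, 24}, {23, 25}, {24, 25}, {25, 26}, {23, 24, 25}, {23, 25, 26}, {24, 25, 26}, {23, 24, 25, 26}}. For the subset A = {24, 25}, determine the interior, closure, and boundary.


int(A) = {24, 25}, cl(A) = {24, 25, 26}, ∂A = {26}.

Closed sets in (X, τ) are complements of opens:
  closed(X, τ) = {∅, {23}, {24}, {26}, {23, 24}, {23, 26}, {24, 26}, {25, 26}, {23, 24, 26}, {23, 25, 26}, {24, 25, 26}, {23, 24, 25, 26}}.
int(A) = ⋃ {U ∈ τ : U ⊆ A}. Opens contained in A: ∅, {24}, {25}, {24, 25}.
Taking the union of these: int(A) = {24, 25}.
cl(A) = ⋂ {C closed : A ⊆ C}. Closed sets containing A: {24, 25, 26}, {23, 24, 25, 26}.
Intersecting these: cl(A) = {24, 25, 26}.
∂A = cl(A) ∖ int(A) = {24, 25, 26} ∖ {24, 25} = {26}.


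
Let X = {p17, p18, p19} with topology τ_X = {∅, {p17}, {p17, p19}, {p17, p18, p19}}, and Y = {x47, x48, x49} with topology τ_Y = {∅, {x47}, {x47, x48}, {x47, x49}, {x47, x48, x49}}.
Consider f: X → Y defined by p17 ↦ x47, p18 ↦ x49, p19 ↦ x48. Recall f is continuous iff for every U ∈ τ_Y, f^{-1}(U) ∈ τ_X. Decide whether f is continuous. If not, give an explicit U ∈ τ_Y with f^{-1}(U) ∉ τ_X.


f is NOT continuous.

Compute f^{-1}(U) for each U ∈ τ_Y:
  U = ∅: f^{-1}(U) = ∅ ∈ τ_X ✓.
  U = {x47}: f^{-1}(U) = {p17} ∈ τ_X ✓.
  U = {x47, x48}: f^{-1}(U) = {p17, p19} ∈ τ_X ✓.
  U = {x47, x49}: f^{-1}(U) = {p17, p18} ∉ τ_X ✗.
  U = {x47, x48, x49}: f^{-1}(U) = {p17, p18, p19} ∈ τ_X ✓.
Found U = {x47, x49} with f^{-1}(U) = {p17, p18} not in τ_X. Therefore f is NOT continuous.


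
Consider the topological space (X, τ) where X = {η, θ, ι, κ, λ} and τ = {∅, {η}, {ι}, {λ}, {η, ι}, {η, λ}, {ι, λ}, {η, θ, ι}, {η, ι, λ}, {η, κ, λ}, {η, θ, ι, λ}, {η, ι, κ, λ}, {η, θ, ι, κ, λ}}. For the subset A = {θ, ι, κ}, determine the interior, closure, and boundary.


int(A) = {ι}, cl(A) = {θ, ι, κ}, ∂A = {θ, κ}.

Closed sets in (X, τ) are complements of opens:
  closed(X, τ) = {∅, {θ}, {κ}, {θ, ι}, {θ, κ}, {κ, λ}, {η, θ, κ}, {θ, ι, κ}, {θ, κ, λ}, {η, θ, ι, κ}, {η, θ, κ, λ}, {θ, ι, κ, λ}, {η, θ, ι, κ, λ}}.
int(A) = ⋃ {U ∈ τ : U ⊆ A}. Opens contained in A: ∅, {ι}.
Taking the union of these: int(A) = {ι}.
cl(A) = ⋂ {C closed : A ⊆ C}. Closed sets containing A: {θ, ι, κ}, {η, θ, ι, κ}, {θ, ι, κ, λ}, {η, θ, ι, κ, λ}.
Intersecting these: cl(A) = {θ, ι, κ}.
∂A = cl(A) ∖ int(A) = {θ, ι, κ} ∖ {ι} = {θ, κ}.


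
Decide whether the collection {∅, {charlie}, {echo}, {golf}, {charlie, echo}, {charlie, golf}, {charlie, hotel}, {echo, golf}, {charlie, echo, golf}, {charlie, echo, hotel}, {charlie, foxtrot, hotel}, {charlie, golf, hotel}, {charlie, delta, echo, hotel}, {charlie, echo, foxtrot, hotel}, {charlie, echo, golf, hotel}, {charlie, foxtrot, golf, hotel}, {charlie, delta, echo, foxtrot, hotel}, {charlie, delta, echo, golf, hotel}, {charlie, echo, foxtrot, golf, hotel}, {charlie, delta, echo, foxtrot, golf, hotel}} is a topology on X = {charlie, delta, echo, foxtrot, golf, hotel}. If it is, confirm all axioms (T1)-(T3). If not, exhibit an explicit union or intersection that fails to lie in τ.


τ IS a topology on X.

Axiom (T1): ∅ ∈ τ? Yes; X ∈ τ? Yes.
Axiom (T2/T3): check pairwise unions and intersections of members of τ.
All pairwise intersections and unions checked — each lies in τ. Therefore τ satisfies (T1), (T2), (T3): it IS a topology on X.


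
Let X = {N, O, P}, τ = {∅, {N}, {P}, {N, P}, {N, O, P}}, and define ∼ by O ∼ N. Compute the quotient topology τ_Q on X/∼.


X/∼ = {[N=O], [P]}; |τ_Q| = 3.

Equivalence classes: [N=O], [P].
Quotient map π: X → X/∼ sends N ↦ [N=O], O ↦ [N=O], P ↦ [P].
For each subset V ⊆ X/∼, compute π^{-1}(V) ⊆ X and check whether π^{-1}(V) ∈ τ. V is open in τ_Q iff π^{-1}(V) ∈ τ.
  V = {}: π^{-1}(V) = ∅ ∈ τ ✓.
  V = {[N=O]}: π^{-1}(V) = {N, O} ∉ τ ✗.
  V = {[P]}: π^{-1}(V) = {P} ∈ τ ✓.
  V = {[N=O], [P]}: π^{-1}(V) = {N, O, P} ∈ τ ✓.
Open sets in the quotient: τ_Q = {{}, {[P]}, {[N=O], [P]}} (3 elements).


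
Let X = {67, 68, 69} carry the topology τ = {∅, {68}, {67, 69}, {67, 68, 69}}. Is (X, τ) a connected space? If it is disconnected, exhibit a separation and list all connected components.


(X, τ) is disconnected; components = [{68}, {67, 69}].

Find clopen sets (U ∈ τ with X ∖ U ∈ τ):
  U = ∅, X ∖ U = {67, 68, 69} — both open, so U is clopen.
  U = {68}, X ∖ U = {67, 69} — both open, so U is clopen.
  U = {67, 69}, X ∖ U = {68} — both open, so U is clopen.
  U = {67, 68, 69}, X ∖ U = ∅ — both open, so U is clopen.
Nontrivial clopen(s) exist: e.g. {67, 69}. So (X, τ) is disconnected.
Compute connected components by grouping points that agree on all clopens:
  component: {68}
  component: {67, 69}


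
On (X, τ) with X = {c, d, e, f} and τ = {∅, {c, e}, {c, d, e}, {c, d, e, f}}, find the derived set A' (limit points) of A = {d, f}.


A' = {f}

For each x ∈ X, list the open sets U ∈ τ with x ∈ U, then check whether U ∩ (A ∖ {x}) ≠ ∅ for every such U.
  x = c: open {c, e} ∋ x has {c, e} ∩ (A ∖ {c}) = ∅, so x is NOT a limit point.
  x = d: open {c, d, e} ∋ x has {c, d, e} ∩ (A ∖ {d}) = ∅, so x is NOT a limit point.
  x = e: open {c, e} ∋ x has {c, e} ∩ (A ∖ {e}) = ∅, so x is NOT a limit point.
  x = f: opens ∋ x are {c, d, e, f}; each meets A ∖ {f}, so x IS a limit point.
Collecting: A' = {f}.
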